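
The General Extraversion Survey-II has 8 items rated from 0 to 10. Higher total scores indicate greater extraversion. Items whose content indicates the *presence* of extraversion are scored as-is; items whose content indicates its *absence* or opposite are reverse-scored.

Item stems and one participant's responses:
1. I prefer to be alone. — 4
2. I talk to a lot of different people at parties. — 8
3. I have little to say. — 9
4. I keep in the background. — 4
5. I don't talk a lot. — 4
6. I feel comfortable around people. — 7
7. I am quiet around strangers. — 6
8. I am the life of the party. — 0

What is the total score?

38

Items 1, 3, 4, 5, 7 describe the absence/opposite of extraversion → reverse-score.
reversed = (0+10) − raw = 10 − raw.
  item 1: 10 − 4 = 6
  item 2: 8
  item 3: 10 − 9 = 1
  item 4: 10 − 4 = 6
  item 5: 10 − 4 = 6
  item 6: 7
  item 7: 10 − 6 = 4
  item 8: 0
Total = 6 + 8 + 1 + 6 + 6 + 7 + 4 + 0 = 38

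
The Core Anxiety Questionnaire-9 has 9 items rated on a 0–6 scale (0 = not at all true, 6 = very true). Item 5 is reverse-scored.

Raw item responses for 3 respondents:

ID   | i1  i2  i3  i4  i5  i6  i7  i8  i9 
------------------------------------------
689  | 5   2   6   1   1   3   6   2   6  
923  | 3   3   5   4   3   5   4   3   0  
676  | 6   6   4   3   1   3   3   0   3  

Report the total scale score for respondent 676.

33

Respondent 676 raw: 6, 6, 4, 3, 1, 3, 3, 0, 3.
Reverse-coded (on a 0–6 scale, reversed = 6 − raw):
  item 1: 6
  item 2: 6
  item 3: 4
  item 4: 3
  item 5: 6 − 1 = 5
  item 6: 3
  item 7: 3
  item 8: 0
  item 9: 3
Sum = 6 + 6 + 4 + 3 + 5 + 3 + 3 + 0 + 3 = 33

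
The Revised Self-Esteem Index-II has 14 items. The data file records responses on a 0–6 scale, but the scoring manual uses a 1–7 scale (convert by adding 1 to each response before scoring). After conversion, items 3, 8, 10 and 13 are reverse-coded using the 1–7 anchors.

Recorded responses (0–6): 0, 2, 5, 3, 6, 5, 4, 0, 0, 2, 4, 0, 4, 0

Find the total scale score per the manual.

51

Convert to 1–7: 1, 3, 6, 4, 7, 6, 5, 1, 1, 3, 5, 1, 5, 1
Reverse-coded (reverse-coded value = 8 − response):
  item 3: 8 − 6 = 2
  item 8: 8 − 1 = 7
  item 10: 8 − 3 = 5
  item 13: 8 − 5 = 3
Scored: 1, 3, 2, 4, 7, 6, 5, 7, 1, 5, 5, 1, 3, 1
Total = 51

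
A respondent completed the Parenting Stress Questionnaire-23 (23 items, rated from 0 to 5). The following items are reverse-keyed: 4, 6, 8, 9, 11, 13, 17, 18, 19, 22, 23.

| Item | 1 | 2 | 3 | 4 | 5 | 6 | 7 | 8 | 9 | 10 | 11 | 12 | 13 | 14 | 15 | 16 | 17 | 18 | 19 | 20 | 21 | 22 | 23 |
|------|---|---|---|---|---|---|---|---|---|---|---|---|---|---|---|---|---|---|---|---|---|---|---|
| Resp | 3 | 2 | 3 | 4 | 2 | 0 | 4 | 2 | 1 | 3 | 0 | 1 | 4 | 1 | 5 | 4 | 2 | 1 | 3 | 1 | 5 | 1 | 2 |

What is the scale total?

Reversing items 4, 6, 8, 9, 11, 13, 17, 18, 19, 22, & 23 with 5 − raw:
Total = 3 + 2 + 3 + (5−4) + 2 + (5−0) + 4 + (5−2) + (5−1) + 3 + (5−0) + 1 + (5−4) + 1 + 5 + 4 + (5−2) + (5−1) + (5−3) + 1 + 5 + (5−1) + (5−2)
      = 3 + 2 + 3 + 1 + 2 + 5 + 4 + 3 + 4 + 3 + 5 + 1 + 1 + 1 + 5 + 4 + 3 + 4 + 2 + 1 + 5 + 4 + 3 = 69

69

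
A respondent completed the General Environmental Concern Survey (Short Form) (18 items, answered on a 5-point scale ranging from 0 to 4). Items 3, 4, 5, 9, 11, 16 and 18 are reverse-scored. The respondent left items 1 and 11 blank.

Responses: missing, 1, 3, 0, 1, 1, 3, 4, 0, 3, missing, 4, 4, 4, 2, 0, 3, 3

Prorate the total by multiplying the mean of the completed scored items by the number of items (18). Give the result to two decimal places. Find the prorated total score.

51.75

Reverse-coded (reverse-coded value = 4 − response):
  item 3: 4 − 3 = 1
  item 4: 4 − 0 = 4
  item 5: 4 − 1 = 3
  item 9: 4 − 0 = 4
  item 16: 4 − 0 = 4
  item 18: 4 − 3 = 1
Completed scored items (16 of 18): 1, 1, 4, 3, 1, 3, 4, 4, 3, 4, 4, 4, 2, 4, 3, 1; sum = 46.
Person mean = 46 / 16 ≈ 2.8750
Prorated total = (46 / 16) × 18 = 51.75 (to 2 dp)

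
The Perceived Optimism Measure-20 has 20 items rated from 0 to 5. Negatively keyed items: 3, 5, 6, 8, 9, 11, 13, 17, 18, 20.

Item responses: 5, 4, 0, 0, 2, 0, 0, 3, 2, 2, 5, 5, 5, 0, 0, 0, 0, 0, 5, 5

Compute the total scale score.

Negatively keyed items use 5 − raw:
  item 3: 5 − 0 = 5
  item 5: 5 − 2 = 3
  item 6: 5 − 0 = 5
  item 8: 5 − 3 = 2
  item 9: 5 − 2 = 3
  item 11: 5 − 5 = 0
  item 13: 5 − 5 = 0
  item 17: 5 − 0 = 5
  item 18: 5 − 0 = 5
  item 20: 5 − 5 = 0
After reverse-coding: 5, 4, 5, 0, 3, 5, 0, 2, 3, 2, 0, 5, 0, 0, 0, 0, 5, 5, 5, 0
Total = 5 + 4 + 5 + 0 + 3 + 5 + 0 + 2 + 3 + 2 + 0 + 5 + 0 + 0 + 0 + 0 + 5 + 5 + 5 + 0 = 49

49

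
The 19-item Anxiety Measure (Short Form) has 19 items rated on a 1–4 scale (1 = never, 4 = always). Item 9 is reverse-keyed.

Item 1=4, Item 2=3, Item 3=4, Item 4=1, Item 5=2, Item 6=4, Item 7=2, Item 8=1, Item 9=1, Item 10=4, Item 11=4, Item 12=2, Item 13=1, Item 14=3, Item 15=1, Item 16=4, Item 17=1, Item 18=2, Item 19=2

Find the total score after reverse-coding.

Reverse-keyed items use 5 − raw:
  item 9: 5 − 1 = 4
Scored items: 4, 3, 4, 1, 2, 4, 2, 1, 4, 4, 4, 2, 1, 3, 1, 4, 1, 2, 2
Total = 4 + 3 + 4 + 1 + 2 + 4 + 2 + 1 + 4 + 4 + 4 + 2 + 1 + 3 + 1 + 4 + 1 + 2 + 2 = 49

49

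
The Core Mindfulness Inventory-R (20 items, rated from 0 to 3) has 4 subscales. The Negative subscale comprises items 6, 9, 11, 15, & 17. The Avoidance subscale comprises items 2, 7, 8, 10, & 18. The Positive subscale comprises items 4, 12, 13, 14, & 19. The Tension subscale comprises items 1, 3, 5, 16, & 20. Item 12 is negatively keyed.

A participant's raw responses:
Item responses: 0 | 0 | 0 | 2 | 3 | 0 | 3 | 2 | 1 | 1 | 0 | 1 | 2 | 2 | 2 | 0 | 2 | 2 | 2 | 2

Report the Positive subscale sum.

Positive items: 4, 12, 13, 14, 19.
Of these, item 12 is negatively keyed; on a 0–3 scale, reversed = 3 − raw.
  item 4: 2
  item 12: 3 − 1 = 2
  item 13: 2
  item 14: 2
  item 19: 2
Sum = 2 + 2 + 2 + 2 + 2 = 10

10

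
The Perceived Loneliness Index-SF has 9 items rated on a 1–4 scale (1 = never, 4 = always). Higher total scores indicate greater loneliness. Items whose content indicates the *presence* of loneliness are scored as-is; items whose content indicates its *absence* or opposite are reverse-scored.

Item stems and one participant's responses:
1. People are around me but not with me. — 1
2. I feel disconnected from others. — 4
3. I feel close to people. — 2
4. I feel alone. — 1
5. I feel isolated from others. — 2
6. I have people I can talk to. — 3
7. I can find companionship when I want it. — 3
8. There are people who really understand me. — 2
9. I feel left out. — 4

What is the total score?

22

Items 3, 6, 7, 8 describe the absence/opposite of loneliness → reverse-score.
reversed = (1+4) − raw = 5 − raw.
  item 1: 1
  item 2: 4
  item 3: 5 − 2 = 3
  item 4: 1
  item 5: 2
  item 6: 5 − 3 = 2
  item 7: 5 − 3 = 2
  item 8: 5 − 2 = 3
  item 9: 4
Total = 1 + 4 + 3 + 1 + 2 + 2 + 2 + 3 + 4 = 22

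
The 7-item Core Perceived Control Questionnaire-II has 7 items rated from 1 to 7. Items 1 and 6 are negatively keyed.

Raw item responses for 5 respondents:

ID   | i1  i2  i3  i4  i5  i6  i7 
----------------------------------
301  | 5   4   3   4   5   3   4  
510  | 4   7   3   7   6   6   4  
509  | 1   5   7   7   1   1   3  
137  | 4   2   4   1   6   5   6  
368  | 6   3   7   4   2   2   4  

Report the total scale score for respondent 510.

Respondent 510 raw: 4, 7, 3, 7, 6, 6, 4.
Reverse-coded (on a 1–7 scale, reversed = 8 − raw):
  item 1: 8 − 4 = 4
  item 2: 7
  item 3: 3
  item 4: 7
  item 5: 6
  item 6: 8 − 6 = 2
  item 7: 4
Sum = 4 + 7 + 3 + 7 + 6 + 2 + 4 = 33

33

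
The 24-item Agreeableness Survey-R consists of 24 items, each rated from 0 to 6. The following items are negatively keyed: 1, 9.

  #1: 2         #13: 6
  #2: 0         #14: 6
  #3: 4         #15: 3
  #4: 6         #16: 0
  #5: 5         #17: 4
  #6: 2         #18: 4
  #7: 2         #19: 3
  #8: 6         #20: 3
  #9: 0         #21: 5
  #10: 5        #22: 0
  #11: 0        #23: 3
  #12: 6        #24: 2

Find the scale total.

Reversing items 1 & 9 with 6 − raw:
Total = (6−2) + 0 + 4 + 6 + 5 + 2 + 2 + 6 + (6−0) + 5 + 0 + 6 + 6 + 6 + 3 + 0 + 4 + 4 + 3 + 3 + 5 + 0 + 3 + 2
      = 4 + 0 + 4 + 6 + 5 + 2 + 2 + 6 + 6 + 5 + 0 + 6 + 6 + 6 + 3 + 0 + 4 + 4 + 3 + 3 + 5 + 0 + 3 + 2 = 85

85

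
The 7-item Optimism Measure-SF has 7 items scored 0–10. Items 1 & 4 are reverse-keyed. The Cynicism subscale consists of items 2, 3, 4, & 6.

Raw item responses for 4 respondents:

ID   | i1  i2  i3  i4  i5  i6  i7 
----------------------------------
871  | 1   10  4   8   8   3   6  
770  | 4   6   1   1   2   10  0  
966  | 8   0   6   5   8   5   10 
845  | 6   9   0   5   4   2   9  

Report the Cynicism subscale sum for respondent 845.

Respondent 845 raw: 6, 9, 0, 5, 4, 2, 9.
Cynicism items: 2, 3, 4, 6.
Reverse-coded (reversed = (0+10) − raw = 10 − raw):
  item 2: 9
  item 3: 0
  item 4: 10 − 5 = 5
  item 6: 2
Sum = 9 + 0 + 5 + 2 = 16

16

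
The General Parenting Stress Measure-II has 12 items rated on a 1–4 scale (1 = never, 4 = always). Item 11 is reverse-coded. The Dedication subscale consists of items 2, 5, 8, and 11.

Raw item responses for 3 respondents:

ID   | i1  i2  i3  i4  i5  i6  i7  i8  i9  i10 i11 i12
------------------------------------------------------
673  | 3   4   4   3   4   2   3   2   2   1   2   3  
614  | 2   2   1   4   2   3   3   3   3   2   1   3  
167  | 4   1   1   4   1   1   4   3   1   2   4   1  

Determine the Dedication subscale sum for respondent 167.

6

Respondent 167 raw: 4, 1, 1, 4, 1, 1, 4, 3, 1, 2, 4, 1.
Dedication items: 2, 5, 8, 11.
Reverse-coded (reverse-coded value = 5 − response):
  item 2: 1
  item 5: 1
  item 8: 3
  item 11: 5 − 4 = 1
Sum = 1 + 1 + 3 + 1 = 6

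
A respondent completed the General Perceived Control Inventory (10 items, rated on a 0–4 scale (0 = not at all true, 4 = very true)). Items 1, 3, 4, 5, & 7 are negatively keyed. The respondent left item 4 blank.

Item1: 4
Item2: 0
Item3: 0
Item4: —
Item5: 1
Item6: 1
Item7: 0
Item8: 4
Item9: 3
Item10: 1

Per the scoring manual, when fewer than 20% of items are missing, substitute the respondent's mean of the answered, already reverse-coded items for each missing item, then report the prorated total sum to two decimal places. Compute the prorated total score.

Reverse-coded (on a 0–4 scale, reversed = 4 − raw):
  item 1: 4 − 4 = 0
  item 3: 4 − 0 = 4
  item 5: 4 − 1 = 3
  item 7: 4 − 0 = 4
Completed scored items (9 of 10): 0, 0, 4, 3, 1, 4, 4, 3, 1; sum = 20.
Person mean = 20 / 9 ≈ 2.2222
Prorated total = (20 / 9) × 10 = 22.22 (to 2 dp)

22.22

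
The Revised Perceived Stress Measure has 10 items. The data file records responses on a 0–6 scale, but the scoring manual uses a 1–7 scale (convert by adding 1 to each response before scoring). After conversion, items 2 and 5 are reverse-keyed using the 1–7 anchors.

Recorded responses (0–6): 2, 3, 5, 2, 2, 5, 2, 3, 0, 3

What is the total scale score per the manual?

39

Convert to 1–7: 3, 4, 6, 3, 3, 6, 3, 4, 1, 4
Reverse-coded (on a 1–7 scale, reversed = 8 − raw):
  item 2: 8 − 4 = 4
  item 5: 8 − 3 = 5
Scored: 3, 4, 6, 3, 5, 6, 3, 4, 1, 4
Total = 39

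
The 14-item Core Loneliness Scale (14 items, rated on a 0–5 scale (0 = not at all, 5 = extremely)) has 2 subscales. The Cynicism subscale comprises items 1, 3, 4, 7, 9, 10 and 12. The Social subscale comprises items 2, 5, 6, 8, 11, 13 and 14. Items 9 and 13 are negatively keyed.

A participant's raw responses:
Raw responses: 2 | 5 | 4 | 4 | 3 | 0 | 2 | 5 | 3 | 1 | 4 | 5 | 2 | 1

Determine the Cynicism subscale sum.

20

Cynicism items: 1, 3, 4, 7, 9, 10, 12.
Of these, item 9 is negatively keyed; reverse-coded value = 5 − response.
  item 1: 2
  item 3: 4
  item 4: 4
  item 7: 2
  item 9: 5 − 3 = 2
  item 10: 1
  item 12: 5
Sum = 2 + 4 + 4 + 2 + 2 + 1 + 5 = 20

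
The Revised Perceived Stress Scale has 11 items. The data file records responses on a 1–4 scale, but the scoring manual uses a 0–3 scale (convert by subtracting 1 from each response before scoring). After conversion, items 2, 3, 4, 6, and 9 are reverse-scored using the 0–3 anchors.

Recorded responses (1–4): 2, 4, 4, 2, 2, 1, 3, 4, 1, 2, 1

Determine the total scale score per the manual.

Convert to 0–3: 1, 3, 3, 1, 1, 0, 2, 3, 0, 1, 0
Reverse-coded (reverse-coded value = 3 − response):
  item 2: 3 − 3 = 0
  item 3: 3 − 3 = 0
  item 4: 3 − 1 = 2
  item 6: 3 − 0 = 3
  item 9: 3 − 0 = 3
Scored: 1, 0, 0, 2, 1, 3, 2, 3, 3, 1, 0
Total = 16

16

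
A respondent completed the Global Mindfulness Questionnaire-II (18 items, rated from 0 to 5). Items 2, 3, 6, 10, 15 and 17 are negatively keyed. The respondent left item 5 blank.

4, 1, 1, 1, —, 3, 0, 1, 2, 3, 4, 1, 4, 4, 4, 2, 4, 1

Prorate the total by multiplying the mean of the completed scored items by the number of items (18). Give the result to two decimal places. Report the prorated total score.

Reverse-coded (on a 0–5 scale, reversed = 5 − raw):
  item 2: 5 − 1 = 4
  item 3: 5 − 1 = 4
  item 6: 5 − 3 = 2
  item 10: 5 − 3 = 2
  item 15: 5 − 4 = 1
  item 17: 5 − 4 = 1
Completed scored items (17 of 18): 4, 4, 4, 1, 2, 0, 1, 2, 2, 4, 1, 4, 4, 1, 2, 1, 1; sum = 38.
Person mean = 38 / 17 ≈ 2.2353
Prorated total = (38 / 17) × 18 = 40.24 (to 2 dp)

40.24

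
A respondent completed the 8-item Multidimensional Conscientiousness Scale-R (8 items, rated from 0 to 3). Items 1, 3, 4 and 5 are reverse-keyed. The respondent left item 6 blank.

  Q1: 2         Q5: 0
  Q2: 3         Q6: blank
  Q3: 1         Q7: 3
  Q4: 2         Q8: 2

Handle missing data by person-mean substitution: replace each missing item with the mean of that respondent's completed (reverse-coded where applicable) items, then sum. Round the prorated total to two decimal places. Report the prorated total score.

Reverse-coded (reverse-coded value = 3 − response):
  item 1: 3 − 2 = 1
  item 3: 3 − 1 = 2
  item 4: 3 − 2 = 1
  item 5: 3 − 0 = 3
Completed scored items (7 of 8): 1, 3, 2, 1, 3, 3, 2; sum = 15.
Person mean = 15 / 7 ≈ 2.1429
Prorated total = (15 / 7) × 8 = 17.14 (to 2 dp)

17.14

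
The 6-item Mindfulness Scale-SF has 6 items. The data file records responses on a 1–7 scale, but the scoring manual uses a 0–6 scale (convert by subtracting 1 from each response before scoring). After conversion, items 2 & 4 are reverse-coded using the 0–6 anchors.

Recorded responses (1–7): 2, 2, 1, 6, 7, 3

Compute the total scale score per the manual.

15

Convert to 0–6: 1, 1, 0, 5, 6, 2
Reverse-coded (on a 0–6 scale, reversed = 6 − raw):
  item 2: 6 − 1 = 5
  item 4: 6 − 5 = 1
Scored: 1, 5, 0, 1, 6, 2
Total = 15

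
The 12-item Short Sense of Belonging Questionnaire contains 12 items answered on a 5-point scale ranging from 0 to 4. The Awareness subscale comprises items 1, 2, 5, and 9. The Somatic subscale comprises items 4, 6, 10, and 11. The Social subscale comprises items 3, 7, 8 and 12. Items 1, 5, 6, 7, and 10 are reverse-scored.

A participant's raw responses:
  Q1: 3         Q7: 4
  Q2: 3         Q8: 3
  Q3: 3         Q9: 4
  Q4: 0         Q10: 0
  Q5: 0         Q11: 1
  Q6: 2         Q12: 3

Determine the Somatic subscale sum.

Somatic items: 4, 6, 10, 11.
Of these, items 6 & 10 are reverse-scored; on a 0–4 scale, reversed = 4 − raw.
  item 4: 0
  item 6: 4 − 2 = 2
  item 10: 4 − 0 = 4
  item 11: 1
Sum = 0 + 2 + 4 + 1 = 7

7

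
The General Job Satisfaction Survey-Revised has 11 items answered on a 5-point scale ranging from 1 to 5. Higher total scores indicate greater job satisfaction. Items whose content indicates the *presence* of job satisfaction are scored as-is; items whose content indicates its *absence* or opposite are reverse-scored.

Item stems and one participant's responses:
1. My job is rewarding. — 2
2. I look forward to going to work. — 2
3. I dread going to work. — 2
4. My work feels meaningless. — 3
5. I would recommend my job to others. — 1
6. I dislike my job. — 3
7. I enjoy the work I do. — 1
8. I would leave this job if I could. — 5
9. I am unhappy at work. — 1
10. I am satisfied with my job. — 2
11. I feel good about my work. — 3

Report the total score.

Items 3, 4, 6, 8, 9 describe the absence/opposite of job satisfaction → reverse-score.
on a 1–5 scale, reversed = 6 − raw.
  item 1: 2
  item 2: 2
  item 3: 6 − 2 = 4
  item 4: 6 − 3 = 3
  item 5: 1
  item 6: 6 − 3 = 3
  item 7: 1
  item 8: 6 − 5 = 1
  item 9: 6 − 1 = 5
  item 10: 2
  item 11: 3
Total = 2 + 2 + 4 + 3 + 1 + 3 + 1 + 1 + 5 + 2 + 3 = 27

27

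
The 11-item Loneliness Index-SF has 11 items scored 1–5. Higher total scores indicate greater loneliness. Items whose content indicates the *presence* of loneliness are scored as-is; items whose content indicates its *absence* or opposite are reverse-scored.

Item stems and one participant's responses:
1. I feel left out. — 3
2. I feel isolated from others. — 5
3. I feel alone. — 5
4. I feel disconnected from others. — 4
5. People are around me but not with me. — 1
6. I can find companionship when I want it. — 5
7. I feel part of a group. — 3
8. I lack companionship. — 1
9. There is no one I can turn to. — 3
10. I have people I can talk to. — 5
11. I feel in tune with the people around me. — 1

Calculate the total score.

Items 6, 7, 10, 11 describe the absence/opposite of loneliness → reverse-score.
reverse-coded value = 6 − response.
  item 1: 3
  item 2: 5
  item 3: 5
  item 4: 4
  item 5: 1
  item 6: 6 − 5 = 1
  item 7: 6 − 3 = 3
  item 8: 1
  item 9: 3
  item 10: 6 − 5 = 1
  item 11: 6 − 1 = 5
Total = 3 + 5 + 5 + 4 + 1 + 1 + 3 + 1 + 3 + 1 + 5 = 32

32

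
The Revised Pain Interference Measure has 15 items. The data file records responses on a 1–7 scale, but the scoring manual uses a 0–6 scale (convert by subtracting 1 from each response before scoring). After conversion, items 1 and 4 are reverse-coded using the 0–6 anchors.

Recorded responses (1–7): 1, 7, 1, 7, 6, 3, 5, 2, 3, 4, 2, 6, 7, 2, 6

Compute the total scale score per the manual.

47

Convert to 0–6: 0, 6, 0, 6, 5, 2, 4, 1, 2, 3, 1, 5, 6, 1, 5
Reverse-coded (reversed = (0+6) − raw = 6 − raw):
  item 1: 6 − 0 = 6
  item 4: 6 − 6 = 0
Scored: 6, 6, 0, 0, 5, 2, 4, 1, 2, 3, 1, 5, 6, 1, 5
Total = 47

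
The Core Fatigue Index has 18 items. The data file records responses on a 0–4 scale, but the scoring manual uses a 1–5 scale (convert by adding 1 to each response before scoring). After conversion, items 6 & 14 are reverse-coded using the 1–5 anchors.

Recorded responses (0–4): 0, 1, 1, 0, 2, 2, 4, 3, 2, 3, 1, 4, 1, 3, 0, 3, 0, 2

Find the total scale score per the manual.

Convert to 1–5: 1, 2, 2, 1, 3, 3, 5, 4, 3, 4, 2, 5, 2, 4, 1, 4, 1, 3
Reverse-coded (reverse-coded value = 6 − response):
  item 6: 6 − 3 = 3
  item 14: 6 − 4 = 2
Scored: 1, 2, 2, 1, 3, 3, 5, 4, 3, 4, 2, 5, 2, 2, 1, 4, 1, 3
Total = 48

48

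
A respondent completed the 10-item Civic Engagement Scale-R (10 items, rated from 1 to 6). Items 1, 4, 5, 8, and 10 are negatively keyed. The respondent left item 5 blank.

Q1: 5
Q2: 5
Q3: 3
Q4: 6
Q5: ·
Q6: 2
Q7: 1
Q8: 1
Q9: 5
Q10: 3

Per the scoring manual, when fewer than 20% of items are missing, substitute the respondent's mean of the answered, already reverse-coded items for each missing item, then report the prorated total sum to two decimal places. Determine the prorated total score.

32.22

Reverse-coded (reversed = (1+6) − raw = 7 − raw):
  item 1: 7 − 5 = 2
  item 4: 7 − 6 = 1
  item 8: 7 − 1 = 6
  item 10: 7 − 3 = 4
Completed scored items (9 of 10): 2, 5, 3, 1, 2, 1, 6, 5, 4; sum = 29.
Person mean = 29 / 9 ≈ 3.2222
Prorated total = (29 / 9) × 10 = 32.22 (to 2 dp)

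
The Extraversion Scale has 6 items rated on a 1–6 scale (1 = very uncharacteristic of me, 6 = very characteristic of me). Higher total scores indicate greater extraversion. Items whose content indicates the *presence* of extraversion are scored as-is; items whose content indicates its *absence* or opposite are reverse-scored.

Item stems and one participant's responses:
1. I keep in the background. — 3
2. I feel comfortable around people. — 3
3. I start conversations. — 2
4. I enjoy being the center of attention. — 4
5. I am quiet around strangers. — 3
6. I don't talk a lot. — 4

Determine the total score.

Items 1, 5, 6 describe the absence/opposite of extraversion → reverse-score.
on a 1–6 scale, reversed = 7 − raw.
  item 1: 7 − 3 = 4
  item 2: 3
  item 3: 2
  item 4: 4
  item 5: 7 − 3 = 4
  item 6: 7 − 4 = 3
Total = 4 + 3 + 2 + 4 + 4 + 3 = 20

20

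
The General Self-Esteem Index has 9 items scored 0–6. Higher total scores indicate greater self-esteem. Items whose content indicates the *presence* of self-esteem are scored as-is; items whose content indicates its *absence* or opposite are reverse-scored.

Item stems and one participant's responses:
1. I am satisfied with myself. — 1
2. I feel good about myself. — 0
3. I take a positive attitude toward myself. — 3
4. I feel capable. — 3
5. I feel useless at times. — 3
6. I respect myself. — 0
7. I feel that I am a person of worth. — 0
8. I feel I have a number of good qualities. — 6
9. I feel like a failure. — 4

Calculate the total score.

Items 5, 9 describe the absence/opposite of self-esteem → reverse-score.
reverse-coded value = 6 − response.
  item 1: 1
  item 2: 0
  item 3: 3
  item 4: 3
  item 5: 6 − 3 = 3
  item 6: 0
  item 7: 0
  item 8: 6
  item 9: 6 − 4 = 2
Total = 1 + 0 + 3 + 3 + 3 + 0 + 0 + 6 + 2 = 18

18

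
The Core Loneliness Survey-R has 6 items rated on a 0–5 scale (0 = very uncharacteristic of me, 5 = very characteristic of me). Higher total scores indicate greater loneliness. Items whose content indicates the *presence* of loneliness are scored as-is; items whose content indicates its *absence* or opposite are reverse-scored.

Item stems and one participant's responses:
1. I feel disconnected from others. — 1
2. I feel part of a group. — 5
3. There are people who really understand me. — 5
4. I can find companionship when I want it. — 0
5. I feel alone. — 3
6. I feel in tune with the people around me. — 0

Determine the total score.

Items 2, 3, 4, 6 describe the absence/opposite of loneliness → reverse-score.
reverse-coded value = 5 − response.
  item 1: 1
  item 2: 5 − 5 = 0
  item 3: 5 − 5 = 0
  item 4: 5 − 0 = 5
  item 5: 3
  item 6: 5 − 0 = 5
Total = 1 + 0 + 0 + 5 + 3 + 5 = 14

14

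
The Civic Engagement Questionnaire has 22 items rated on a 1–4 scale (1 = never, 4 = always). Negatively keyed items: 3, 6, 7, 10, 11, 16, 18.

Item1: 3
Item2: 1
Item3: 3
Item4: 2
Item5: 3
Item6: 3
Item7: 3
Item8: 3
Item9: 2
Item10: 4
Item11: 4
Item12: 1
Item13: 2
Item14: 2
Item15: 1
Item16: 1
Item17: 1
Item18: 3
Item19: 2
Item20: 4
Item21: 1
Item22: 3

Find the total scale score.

Reverse-coded items (reverse-coded value = 5 − response):
  item 3: 5 − 3 = 2
  item 6: 5 − 3 = 2
  item 7: 5 − 3 = 2
  item 10: 5 − 4 = 1
  item 11: 5 − 4 = 1
  item 16: 5 − 1 = 4
  item 18: 5 − 3 = 2
Scored items: 3, 1, 2, 2, 3, 2, 2, 3, 2, 1, 1, 1, 2, 2, 1, 4, 1, 2, 2, 4, 1, 3
Total = 3 + 1 + 2 + 2 + 3 + 2 + 2 + 3 + 2 + 1 + 1 + 1 + 2 + 2 + 1 + 4 + 1 + 2 + 2 + 4 + 1 + 3 = 45

45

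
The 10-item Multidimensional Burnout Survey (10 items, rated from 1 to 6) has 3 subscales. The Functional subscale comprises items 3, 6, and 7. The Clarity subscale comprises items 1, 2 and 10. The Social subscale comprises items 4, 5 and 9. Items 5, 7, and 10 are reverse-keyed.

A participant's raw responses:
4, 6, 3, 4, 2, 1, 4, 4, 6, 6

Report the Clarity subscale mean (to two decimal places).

Clarity items: 1, 2, 10.
Of these, item 10 is reverse-keyed; reversed = (1+6) − raw = 7 − raw.
  item 1: 4
  item 2: 6
  item 10: 7 − 6 = 1
Sum = 4 + 6 + 1 = 11
Mean = 11 / 3 = 3.67

3.67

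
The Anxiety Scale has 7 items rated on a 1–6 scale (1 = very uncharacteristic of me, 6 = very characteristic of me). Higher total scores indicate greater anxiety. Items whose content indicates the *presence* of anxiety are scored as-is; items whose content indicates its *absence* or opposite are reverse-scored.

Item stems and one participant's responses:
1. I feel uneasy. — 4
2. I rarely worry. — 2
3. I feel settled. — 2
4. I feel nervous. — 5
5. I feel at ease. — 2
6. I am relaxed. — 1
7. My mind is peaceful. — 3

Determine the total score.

34

Items 2, 3, 5, 6, 7 describe the absence/opposite of anxiety → reverse-score.
on a 1–6 scale, reversed = 7 − raw.
  item 1: 4
  item 2: 7 − 2 = 5
  item 3: 7 − 2 = 5
  item 4: 5
  item 5: 7 − 2 = 5
  item 6: 7 − 1 = 6
  item 7: 7 − 3 = 4
Total = 4 + 5 + 5 + 5 + 5 + 6 + 4 = 34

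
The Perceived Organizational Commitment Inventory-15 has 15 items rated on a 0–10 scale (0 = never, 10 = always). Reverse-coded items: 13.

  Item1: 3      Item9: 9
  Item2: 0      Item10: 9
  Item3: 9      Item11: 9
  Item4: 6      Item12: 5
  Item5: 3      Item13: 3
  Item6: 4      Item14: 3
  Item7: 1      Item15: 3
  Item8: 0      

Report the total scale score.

71

Reverse-coded items (reverse-coded value = 10 − response):
  item 13: 10 − 3 = 7
Scored responses: 3, 0, 9, 6, 3, 4, 1, 0, 9, 9, 9, 5, 7, 3, 3
Total = 3 + 0 + 9 + 6 + 3 + 4 + 1 + 0 + 9 + 9 + 9 + 5 + 7 + 3 + 3 = 71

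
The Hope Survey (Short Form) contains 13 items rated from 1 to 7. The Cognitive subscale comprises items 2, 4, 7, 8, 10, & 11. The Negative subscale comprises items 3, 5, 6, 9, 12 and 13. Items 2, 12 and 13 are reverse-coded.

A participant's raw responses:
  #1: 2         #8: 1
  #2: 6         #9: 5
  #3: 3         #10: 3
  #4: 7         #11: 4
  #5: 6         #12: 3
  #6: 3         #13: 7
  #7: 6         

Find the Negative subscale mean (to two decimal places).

Negative items: 3, 5, 6, 9, 12, 13.
Of these, items 12 and 13 are reverse-coded; reverse-coded value = 8 − response.
  item 3: 3
  item 5: 6
  item 6: 3
  item 9: 5
  item 12: 8 − 3 = 5
  item 13: 8 − 7 = 1
Sum = 3 + 6 + 3 + 5 + 5 + 1 = 23
Mean = 23 / 6 = 3.83

3.83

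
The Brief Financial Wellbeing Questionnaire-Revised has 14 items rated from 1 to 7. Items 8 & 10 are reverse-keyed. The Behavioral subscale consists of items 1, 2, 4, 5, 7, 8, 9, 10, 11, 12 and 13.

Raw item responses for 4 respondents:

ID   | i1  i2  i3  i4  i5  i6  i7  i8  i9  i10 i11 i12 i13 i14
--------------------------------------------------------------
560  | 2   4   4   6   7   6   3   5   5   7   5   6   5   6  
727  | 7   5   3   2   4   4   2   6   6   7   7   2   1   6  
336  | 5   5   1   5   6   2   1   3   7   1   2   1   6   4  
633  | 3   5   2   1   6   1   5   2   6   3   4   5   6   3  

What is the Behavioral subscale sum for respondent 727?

39

Respondent 727 raw: 7, 5, 3, 2, 4, 4, 2, 6, 6, 7, 7, 2, 1, 6.
Behavioral items: 1, 2, 4, 5, 7, 8, 9, 10, 11, 12, 13.
Reverse-coded (reverse-coded value = 8 − response):
  item 1: 7
  item 2: 5
  item 4: 2
  item 5: 4
  item 7: 2
  item 8: 8 − 6 = 2
  item 9: 6
  item 10: 8 − 7 = 1
  item 11: 7
  item 12: 2
  item 13: 1
Sum = 7 + 5 + 2 + 4 + 2 + 2 + 6 + 1 + 7 + 2 + 1 = 39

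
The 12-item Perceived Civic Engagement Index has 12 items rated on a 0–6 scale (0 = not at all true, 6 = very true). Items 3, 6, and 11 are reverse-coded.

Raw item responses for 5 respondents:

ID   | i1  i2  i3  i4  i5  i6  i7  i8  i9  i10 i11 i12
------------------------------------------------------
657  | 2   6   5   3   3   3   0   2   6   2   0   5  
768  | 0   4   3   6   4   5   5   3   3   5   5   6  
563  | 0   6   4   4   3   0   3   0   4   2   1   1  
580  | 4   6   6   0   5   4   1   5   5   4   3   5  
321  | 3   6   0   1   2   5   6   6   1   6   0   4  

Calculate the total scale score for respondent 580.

40

Respondent 580 raw: 4, 6, 6, 0, 5, 4, 1, 5, 5, 4, 3, 5.
Reverse-coded (on a 0–6 scale, reversed = 6 − raw):
  item 1: 4
  item 2: 6
  item 3: 6 − 6 = 0
  item 4: 0
  item 5: 5
  item 6: 6 − 4 = 2
  item 7: 1
  item 8: 5
  item 9: 5
  item 10: 4
  item 11: 6 − 3 = 3
  item 12: 5
Sum = 4 + 6 + 0 + 0 + 5 + 2 + 1 + 5 + 5 + 4 + 3 + 5 = 40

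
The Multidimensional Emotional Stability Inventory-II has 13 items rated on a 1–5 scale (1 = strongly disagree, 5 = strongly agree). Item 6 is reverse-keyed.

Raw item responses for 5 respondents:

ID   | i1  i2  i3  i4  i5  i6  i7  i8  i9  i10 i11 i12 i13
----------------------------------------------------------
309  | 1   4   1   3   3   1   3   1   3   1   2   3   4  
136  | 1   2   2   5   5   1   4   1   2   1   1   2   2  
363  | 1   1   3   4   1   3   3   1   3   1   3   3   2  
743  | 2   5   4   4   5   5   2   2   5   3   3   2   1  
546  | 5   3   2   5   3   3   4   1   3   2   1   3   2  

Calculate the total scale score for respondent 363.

29

Respondent 363 raw: 1, 1, 3, 4, 1, 3, 3, 1, 3, 1, 3, 3, 2.
Reverse-coded (reversed = (1+5) − raw = 6 − raw):
  item 1: 1
  item 2: 1
  item 3: 3
  item 4: 4
  item 5: 1
  item 6: 6 − 3 = 3
  item 7: 3
  item 8: 1
  item 9: 3
  item 10: 1
  item 11: 3
  item 12: 3
  item 13: 2
Sum = 1 + 1 + 3 + 4 + 1 + 3 + 3 + 1 + 3 + 1 + 3 + 3 + 2 = 29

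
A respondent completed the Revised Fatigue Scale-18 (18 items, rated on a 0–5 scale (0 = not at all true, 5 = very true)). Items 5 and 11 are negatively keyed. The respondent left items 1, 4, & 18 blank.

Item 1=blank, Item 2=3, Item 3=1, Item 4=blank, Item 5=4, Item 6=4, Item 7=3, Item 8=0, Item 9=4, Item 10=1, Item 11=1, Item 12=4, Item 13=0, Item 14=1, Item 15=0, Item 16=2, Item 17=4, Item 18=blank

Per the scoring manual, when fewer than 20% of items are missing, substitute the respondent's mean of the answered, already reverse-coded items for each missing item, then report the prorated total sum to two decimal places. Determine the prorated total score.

38.40

Reverse-coded (reverse-coded value = 5 − response):
  item 5: 5 − 4 = 1
  item 11: 5 − 1 = 4
Completed scored items (15 of 18): 3, 1, 1, 4, 3, 0, 4, 1, 4, 4, 0, 1, 0, 2, 4; sum = 32.
Person mean = 32 / 15 ≈ 2.1333
Prorated total = (32 / 15) × 18 = 38.40 (to 2 dp)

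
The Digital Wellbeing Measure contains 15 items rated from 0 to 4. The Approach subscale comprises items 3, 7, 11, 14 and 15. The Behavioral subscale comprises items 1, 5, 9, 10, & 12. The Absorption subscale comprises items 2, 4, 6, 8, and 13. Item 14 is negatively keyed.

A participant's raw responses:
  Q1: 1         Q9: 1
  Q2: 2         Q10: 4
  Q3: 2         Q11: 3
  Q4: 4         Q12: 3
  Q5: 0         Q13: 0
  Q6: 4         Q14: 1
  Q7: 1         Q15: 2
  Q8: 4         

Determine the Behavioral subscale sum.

Behavioral items: 1, 5, 9, 10, 12.
  item 1: 1
  item 5: 0
  item 9: 1
  item 10: 4
  item 12: 3
Sum = 1 + 0 + 1 + 4 + 3 = 9

9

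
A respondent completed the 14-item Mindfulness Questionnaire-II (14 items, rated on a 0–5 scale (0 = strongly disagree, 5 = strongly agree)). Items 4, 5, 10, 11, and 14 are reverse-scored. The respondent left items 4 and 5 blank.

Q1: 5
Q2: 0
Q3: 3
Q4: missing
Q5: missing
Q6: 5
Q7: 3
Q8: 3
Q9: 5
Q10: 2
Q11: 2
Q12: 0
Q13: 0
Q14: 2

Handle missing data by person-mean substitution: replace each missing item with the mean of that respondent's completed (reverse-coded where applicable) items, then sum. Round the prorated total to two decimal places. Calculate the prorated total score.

38.50

Reverse-coded (on a 0–5 scale, reversed = 5 − raw):
  item 10: 5 − 2 = 3
  item 11: 5 − 2 = 3
  item 14: 5 − 2 = 3
Completed scored items (12 of 14): 5, 0, 3, 5, 3, 3, 5, 3, 3, 0, 0, 3; sum = 33.
Person mean = 33 / 12 ≈ 2.7500
Prorated total = (33 / 12) × 14 = 38.50 (to 2 dp)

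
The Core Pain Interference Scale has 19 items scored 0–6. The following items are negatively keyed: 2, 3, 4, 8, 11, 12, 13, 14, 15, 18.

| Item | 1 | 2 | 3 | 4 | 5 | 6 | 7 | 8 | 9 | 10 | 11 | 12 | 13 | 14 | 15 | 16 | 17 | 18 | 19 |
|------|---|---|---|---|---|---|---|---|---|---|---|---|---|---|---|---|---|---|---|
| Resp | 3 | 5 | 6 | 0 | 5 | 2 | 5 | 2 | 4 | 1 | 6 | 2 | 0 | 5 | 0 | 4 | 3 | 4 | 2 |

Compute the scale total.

Raw sum = 59. Negatively keyed items: 2, 3, 4, 8, 11, 12, 13, 14, 15, 18; their raw sum = 30.
Each reversal replaces raw with 6 − raw, changing the total by 6 − 2·raw per item.
Total = 59 + 10·6 − 2·30 = 59 + 60 − 60 = 59

59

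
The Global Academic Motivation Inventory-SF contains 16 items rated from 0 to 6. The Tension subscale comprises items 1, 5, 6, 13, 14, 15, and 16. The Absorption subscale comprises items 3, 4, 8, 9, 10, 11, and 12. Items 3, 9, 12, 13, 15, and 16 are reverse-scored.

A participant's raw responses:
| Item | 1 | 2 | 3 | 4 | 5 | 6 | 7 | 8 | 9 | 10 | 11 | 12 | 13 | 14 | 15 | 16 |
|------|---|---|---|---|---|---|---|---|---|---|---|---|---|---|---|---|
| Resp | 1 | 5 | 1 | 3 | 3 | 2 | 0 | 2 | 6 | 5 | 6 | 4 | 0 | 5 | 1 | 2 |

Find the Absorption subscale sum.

23

Absorption items: 3, 4, 8, 9, 10, 11, 12.
Of these, items 3, 9, & 12 are reverse-scored; reversed = (0+6) − raw = 6 − raw.
  item 3: 6 − 1 = 5
  item 4: 3
  item 8: 2
  item 9: 6 − 6 = 0
  item 10: 5
  item 11: 6
  item 12: 6 − 4 = 2
Sum = 5 + 3 + 2 + 0 + 5 + 6 + 2 = 23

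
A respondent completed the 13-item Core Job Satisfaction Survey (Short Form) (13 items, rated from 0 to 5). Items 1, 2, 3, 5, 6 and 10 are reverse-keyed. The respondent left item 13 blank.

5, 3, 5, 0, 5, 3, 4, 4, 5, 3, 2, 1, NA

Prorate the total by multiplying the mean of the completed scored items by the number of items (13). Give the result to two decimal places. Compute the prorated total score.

23.83

Reverse-coded (reverse-coded value = 5 − response):
  item 1: 5 − 5 = 0
  item 2: 5 − 3 = 2
  item 3: 5 − 5 = 0
  item 5: 5 − 5 = 0
  item 6: 5 − 3 = 2
  item 10: 5 − 3 = 2
Completed scored items (12 of 13): 0, 2, 0, 0, 0, 2, 4, 4, 5, 2, 2, 1; sum = 22.
Person mean = 22 / 12 ≈ 1.8333
Prorated total = (22 / 12) × 13 = 23.83 (to 2 dp)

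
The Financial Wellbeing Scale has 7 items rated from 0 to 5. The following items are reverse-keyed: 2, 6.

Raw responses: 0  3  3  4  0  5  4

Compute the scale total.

13

Reversing items 2 & 6 with 5 − raw:
Total = 0 + (5−3) + 3 + 4 + 0 + (5−5) + 4
      = 0 + 2 + 3 + 4 + 0 + 0 + 4 = 13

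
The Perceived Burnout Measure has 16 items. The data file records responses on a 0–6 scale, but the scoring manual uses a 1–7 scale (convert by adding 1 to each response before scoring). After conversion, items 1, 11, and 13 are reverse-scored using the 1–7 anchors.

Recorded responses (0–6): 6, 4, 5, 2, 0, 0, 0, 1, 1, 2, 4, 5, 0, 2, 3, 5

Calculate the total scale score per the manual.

Convert to 1–7: 7, 5, 6, 3, 1, 1, 1, 2, 2, 3, 5, 6, 1, 3, 4, 6
Reverse-coded (reverse-coded value = 8 − response):
  item 1: 8 − 7 = 1
  item 11: 8 − 5 = 3
  item 13: 8 − 1 = 7
Scored: 1, 5, 6, 3, 1, 1, 1, 2, 2, 3, 3, 6, 7, 3, 4, 6
Total = 54

54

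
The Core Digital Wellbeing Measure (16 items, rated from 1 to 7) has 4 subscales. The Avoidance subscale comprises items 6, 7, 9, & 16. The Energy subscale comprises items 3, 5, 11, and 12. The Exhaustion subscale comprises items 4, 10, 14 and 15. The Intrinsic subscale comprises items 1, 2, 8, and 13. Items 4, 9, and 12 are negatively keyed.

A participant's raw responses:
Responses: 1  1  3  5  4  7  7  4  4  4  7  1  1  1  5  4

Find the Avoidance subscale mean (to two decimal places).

Avoidance items: 6, 7, 9, 16.
Of these, item 9 is negatively keyed; reversed = (1+7) − raw = 8 − raw.
  item 6: 7
  item 7: 7
  item 9: 8 − 4 = 4
  item 16: 4
Sum = 7 + 7 + 4 + 4 = 22
Mean = 22 / 4 = 5.50

5.50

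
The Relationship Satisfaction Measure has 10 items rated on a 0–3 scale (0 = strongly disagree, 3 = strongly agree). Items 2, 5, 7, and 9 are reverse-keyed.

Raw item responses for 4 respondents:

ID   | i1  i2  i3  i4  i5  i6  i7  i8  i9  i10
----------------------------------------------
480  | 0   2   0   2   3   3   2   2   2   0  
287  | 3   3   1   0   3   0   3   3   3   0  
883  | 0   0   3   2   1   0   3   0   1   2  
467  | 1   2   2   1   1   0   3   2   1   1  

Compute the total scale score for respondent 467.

12

Respondent 467 raw: 1, 2, 2, 1, 1, 0, 3, 2, 1, 1.
Reverse-coded (reversed = (0+3) − raw = 3 − raw):
  item 1: 1
  item 2: 3 − 2 = 1
  item 3: 2
  item 4: 1
  item 5: 3 − 1 = 2
  item 6: 0
  item 7: 3 − 3 = 0
  item 8: 2
  item 9: 3 − 1 = 2
  item 10: 1
Sum = 1 + 1 + 2 + 1 + 2 + 0 + 0 + 2 + 2 + 1 = 12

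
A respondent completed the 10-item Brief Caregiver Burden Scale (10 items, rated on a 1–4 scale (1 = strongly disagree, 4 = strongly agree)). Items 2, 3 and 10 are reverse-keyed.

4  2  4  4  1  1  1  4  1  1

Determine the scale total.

Apply reverse scoring (on a 1–4 scale, reversed = 5 − raw):
  item 2: 5 − 2 = 3
  item 3: 5 − 4 = 1
  item 10: 5 − 1 = 4
Scored items: 4, 3, 1, 4, 1, 1, 1, 4, 1, 4
Total = 4 + 3 + 1 + 4 + 1 + 1 + 1 + 4 + 1 + 4 = 24

24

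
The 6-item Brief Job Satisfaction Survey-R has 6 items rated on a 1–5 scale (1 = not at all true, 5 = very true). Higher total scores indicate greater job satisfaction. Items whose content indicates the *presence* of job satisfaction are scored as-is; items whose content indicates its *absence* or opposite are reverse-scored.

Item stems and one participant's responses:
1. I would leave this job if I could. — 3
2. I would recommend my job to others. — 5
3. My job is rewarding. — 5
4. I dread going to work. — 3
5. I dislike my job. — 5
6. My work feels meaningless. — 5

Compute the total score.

Items 1, 4, 5, 6 describe the absence/opposite of job satisfaction → reverse-score.
reverse-coded value = 6 − response.
  item 1: 6 − 3 = 3
  item 2: 5
  item 3: 5
  item 4: 6 − 3 = 3
  item 5: 6 − 5 = 1
  item 6: 6 − 5 = 1
Total = 3 + 5 + 5 + 3 + 1 + 1 = 18

18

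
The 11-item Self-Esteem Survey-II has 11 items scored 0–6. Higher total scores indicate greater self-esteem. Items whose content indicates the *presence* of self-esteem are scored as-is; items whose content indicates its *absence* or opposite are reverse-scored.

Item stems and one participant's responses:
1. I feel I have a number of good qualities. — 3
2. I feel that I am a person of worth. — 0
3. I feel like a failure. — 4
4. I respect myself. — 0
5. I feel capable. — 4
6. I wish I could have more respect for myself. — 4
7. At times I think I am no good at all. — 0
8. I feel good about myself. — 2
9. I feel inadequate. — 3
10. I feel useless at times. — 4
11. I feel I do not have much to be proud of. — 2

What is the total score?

28

Items 3, 6, 7, 9, 10, 11 describe the absence/opposite of self-esteem → reverse-score.
on a 0–6 scale, reversed = 6 − raw.
  item 1: 3
  item 2: 0
  item 3: 6 − 4 = 2
  item 4: 0
  item 5: 4
  item 6: 6 − 4 = 2
  item 7: 6 − 0 = 6
  item 8: 2
  item 9: 6 − 3 = 3
  item 10: 6 − 4 = 2
  item 11: 6 − 2 = 4
Total = 3 + 0 + 2 + 0 + 4 + 2 + 6 + 2 + 3 + 2 + 4 = 28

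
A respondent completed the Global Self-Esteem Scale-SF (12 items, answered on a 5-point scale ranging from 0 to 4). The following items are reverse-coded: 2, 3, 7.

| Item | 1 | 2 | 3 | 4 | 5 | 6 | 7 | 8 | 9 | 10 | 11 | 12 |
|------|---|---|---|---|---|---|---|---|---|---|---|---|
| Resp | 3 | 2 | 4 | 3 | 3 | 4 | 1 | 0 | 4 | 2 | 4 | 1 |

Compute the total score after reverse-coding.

29

Reverse-coded items (reversed = (0+4) − raw = 4 − raw):
  item 2: 4 − 2 = 2
  item 3: 4 − 4 = 0
  item 7: 4 − 1 = 3
Scored responses: 3, 2, 0, 3, 3, 4, 3, 0, 4, 2, 4, 1
Total = 3 + 2 + 0 + 3 + 3 + 4 + 3 + 0 + 4 + 2 + 4 + 1 = 29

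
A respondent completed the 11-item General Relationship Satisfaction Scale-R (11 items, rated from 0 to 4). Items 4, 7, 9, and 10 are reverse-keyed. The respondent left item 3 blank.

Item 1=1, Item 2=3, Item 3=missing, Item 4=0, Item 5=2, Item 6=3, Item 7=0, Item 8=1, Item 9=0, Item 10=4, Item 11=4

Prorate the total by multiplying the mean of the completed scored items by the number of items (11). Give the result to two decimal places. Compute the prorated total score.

28.60

Reverse-coded (on a 0–4 scale, reversed = 4 − raw):
  item 4: 4 − 0 = 4
  item 7: 4 − 0 = 4
  item 9: 4 − 0 = 4
  item 10: 4 − 4 = 0
Completed scored items (10 of 11): 1, 3, 4, 2, 3, 4, 1, 4, 0, 4; sum = 26.
Person mean = 26 / 10 ≈ 2.6000
Prorated total = (26 / 10) × 11 = 28.60 (to 2 dp)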